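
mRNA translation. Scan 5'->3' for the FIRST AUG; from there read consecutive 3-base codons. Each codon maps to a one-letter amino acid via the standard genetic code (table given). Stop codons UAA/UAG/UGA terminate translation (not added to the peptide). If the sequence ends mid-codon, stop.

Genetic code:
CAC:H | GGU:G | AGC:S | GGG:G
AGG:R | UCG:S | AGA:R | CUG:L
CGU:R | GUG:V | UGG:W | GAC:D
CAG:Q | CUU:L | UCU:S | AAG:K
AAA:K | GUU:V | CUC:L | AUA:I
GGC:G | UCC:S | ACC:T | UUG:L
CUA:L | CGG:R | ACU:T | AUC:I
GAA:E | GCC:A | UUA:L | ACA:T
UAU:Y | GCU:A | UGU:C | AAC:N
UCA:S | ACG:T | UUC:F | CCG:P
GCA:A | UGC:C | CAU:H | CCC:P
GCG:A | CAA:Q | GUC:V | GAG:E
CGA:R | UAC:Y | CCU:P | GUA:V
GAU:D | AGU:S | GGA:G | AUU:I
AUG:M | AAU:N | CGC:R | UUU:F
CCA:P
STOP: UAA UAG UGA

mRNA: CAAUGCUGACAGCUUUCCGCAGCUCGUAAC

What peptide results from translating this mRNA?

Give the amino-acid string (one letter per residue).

start AUG at pos 2
pos 2: AUG -> M; peptide=M
pos 5: CUG -> L; peptide=ML
pos 8: ACA -> T; peptide=MLT
pos 11: GCU -> A; peptide=MLTA
pos 14: UUC -> F; peptide=MLTAF
pos 17: CGC -> R; peptide=MLTAFR
pos 20: AGC -> S; peptide=MLTAFRS
pos 23: UCG -> S; peptide=MLTAFRSS
pos 26: UAA -> STOP

Answer: MLTAFRSS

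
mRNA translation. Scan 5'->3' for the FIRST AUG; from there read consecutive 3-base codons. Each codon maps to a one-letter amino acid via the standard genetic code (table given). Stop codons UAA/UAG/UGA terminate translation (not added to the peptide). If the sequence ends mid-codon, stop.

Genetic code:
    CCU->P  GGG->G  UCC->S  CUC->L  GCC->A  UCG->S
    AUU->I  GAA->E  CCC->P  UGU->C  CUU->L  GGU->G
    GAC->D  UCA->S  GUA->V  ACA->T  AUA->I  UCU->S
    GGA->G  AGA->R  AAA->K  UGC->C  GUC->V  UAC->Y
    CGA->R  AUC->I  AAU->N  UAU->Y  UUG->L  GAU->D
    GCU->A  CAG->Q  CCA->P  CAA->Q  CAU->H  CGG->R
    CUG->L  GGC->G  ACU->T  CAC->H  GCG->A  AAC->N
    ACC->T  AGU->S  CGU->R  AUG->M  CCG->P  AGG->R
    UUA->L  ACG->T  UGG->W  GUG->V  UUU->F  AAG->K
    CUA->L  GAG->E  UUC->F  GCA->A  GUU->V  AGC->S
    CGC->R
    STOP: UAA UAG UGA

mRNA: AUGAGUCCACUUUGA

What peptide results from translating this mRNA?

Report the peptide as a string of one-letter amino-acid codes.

Answer: MSPL

Derivation:
start AUG at pos 0
pos 0: AUG -> M; peptide=M
pos 3: AGU -> S; peptide=MS
pos 6: CCA -> P; peptide=MSP
pos 9: CUU -> L; peptide=MSPL
pos 12: UGA -> STOP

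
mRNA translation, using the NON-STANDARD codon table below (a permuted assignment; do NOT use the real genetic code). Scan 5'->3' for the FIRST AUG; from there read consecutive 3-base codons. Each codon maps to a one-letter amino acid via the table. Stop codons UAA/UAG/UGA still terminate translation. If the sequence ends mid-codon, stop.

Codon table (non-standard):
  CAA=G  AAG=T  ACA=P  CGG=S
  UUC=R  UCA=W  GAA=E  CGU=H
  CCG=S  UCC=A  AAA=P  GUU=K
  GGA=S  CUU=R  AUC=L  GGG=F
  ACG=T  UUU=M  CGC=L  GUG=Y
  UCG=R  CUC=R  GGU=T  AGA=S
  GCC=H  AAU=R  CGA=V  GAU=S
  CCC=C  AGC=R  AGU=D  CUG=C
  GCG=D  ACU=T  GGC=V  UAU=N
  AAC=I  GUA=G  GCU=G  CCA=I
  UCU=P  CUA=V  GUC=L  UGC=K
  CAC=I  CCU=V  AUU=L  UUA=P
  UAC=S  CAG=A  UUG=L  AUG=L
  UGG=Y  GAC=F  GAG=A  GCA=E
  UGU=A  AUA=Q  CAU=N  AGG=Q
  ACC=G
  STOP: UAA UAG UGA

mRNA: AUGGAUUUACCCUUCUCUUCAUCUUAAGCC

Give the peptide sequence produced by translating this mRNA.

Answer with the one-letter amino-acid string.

start AUG at pos 0
pos 0: AUG -> L; peptide=L
pos 3: GAU -> S; peptide=LS
pos 6: UUA -> P; peptide=LSP
pos 9: CCC -> C; peptide=LSPC
pos 12: UUC -> R; peptide=LSPCR
pos 15: UCU -> P; peptide=LSPCRP
pos 18: UCA -> W; peptide=LSPCRPW
pos 21: UCU -> P; peptide=LSPCRPWP
pos 24: UAA -> STOP

Answer: LSPCRPWP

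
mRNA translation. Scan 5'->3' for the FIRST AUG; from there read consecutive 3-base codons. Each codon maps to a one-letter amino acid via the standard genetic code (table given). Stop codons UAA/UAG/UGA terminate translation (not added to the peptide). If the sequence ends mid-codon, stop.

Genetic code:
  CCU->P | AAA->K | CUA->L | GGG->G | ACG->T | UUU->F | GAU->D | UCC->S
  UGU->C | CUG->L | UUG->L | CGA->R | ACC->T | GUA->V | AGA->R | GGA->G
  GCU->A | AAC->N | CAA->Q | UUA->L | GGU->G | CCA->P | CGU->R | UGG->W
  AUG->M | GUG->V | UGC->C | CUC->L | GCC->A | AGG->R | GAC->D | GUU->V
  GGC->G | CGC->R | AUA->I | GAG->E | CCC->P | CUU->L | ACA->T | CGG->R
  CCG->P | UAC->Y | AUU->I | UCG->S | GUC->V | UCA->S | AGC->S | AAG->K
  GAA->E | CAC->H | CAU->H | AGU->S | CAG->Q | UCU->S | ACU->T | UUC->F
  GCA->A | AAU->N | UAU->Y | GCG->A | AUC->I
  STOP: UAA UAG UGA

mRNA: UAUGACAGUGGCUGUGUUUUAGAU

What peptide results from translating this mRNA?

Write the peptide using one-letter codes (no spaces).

start AUG at pos 1
pos 1: AUG -> M; peptide=M
pos 4: ACA -> T; peptide=MT
pos 7: GUG -> V; peptide=MTV
pos 10: GCU -> A; peptide=MTVA
pos 13: GUG -> V; peptide=MTVAV
pos 16: UUU -> F; peptide=MTVAVF
pos 19: UAG -> STOP

Answer: MTVAVF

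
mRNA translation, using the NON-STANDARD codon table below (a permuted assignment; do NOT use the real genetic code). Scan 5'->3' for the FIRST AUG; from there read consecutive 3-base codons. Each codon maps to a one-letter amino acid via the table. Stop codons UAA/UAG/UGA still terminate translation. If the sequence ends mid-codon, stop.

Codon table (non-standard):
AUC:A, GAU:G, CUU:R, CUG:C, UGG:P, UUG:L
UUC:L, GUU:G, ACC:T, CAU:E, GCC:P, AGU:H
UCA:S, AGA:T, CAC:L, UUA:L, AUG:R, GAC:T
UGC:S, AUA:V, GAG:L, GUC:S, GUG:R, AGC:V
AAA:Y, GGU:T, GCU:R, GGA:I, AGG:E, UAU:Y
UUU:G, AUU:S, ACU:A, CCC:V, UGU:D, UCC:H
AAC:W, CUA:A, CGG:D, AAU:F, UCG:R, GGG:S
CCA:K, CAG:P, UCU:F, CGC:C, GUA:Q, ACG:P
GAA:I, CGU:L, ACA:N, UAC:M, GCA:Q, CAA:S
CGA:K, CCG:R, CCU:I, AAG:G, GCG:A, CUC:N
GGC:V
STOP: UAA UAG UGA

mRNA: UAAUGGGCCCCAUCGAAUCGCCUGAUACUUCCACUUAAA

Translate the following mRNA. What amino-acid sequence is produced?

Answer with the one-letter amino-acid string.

Answer: RVVAIRIGAHA

Derivation:
start AUG at pos 2
pos 2: AUG -> R; peptide=R
pos 5: GGC -> V; peptide=RV
pos 8: CCC -> V; peptide=RVV
pos 11: AUC -> A; peptide=RVVA
pos 14: GAA -> I; peptide=RVVAI
pos 17: UCG -> R; peptide=RVVAIR
pos 20: CCU -> I; peptide=RVVAIRI
pos 23: GAU -> G; peptide=RVVAIRIG
pos 26: ACU -> A; peptide=RVVAIRIGA
pos 29: UCC -> H; peptide=RVVAIRIGAH
pos 32: ACU -> A; peptide=RVVAIRIGAHA
pos 35: UAA -> STOP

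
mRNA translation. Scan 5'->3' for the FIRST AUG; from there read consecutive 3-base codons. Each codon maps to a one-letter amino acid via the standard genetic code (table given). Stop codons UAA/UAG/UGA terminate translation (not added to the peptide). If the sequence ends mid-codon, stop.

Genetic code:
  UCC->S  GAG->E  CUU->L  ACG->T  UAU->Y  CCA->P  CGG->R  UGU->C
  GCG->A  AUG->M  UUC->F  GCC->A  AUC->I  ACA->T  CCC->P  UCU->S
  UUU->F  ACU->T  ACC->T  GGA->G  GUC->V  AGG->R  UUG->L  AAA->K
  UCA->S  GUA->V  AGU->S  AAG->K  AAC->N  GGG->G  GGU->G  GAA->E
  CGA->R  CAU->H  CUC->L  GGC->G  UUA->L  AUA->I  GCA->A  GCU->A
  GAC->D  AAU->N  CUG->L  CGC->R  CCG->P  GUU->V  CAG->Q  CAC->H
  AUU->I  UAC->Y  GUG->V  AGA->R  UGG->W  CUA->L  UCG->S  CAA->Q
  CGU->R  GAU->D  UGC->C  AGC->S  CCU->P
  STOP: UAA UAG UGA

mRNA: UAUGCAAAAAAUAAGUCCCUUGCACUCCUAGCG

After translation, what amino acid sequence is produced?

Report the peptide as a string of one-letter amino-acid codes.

Answer: MQKISPLHS

Derivation:
start AUG at pos 1
pos 1: AUG -> M; peptide=M
pos 4: CAA -> Q; peptide=MQ
pos 7: AAA -> K; peptide=MQK
pos 10: AUA -> I; peptide=MQKI
pos 13: AGU -> S; peptide=MQKIS
pos 16: CCC -> P; peptide=MQKISP
pos 19: UUG -> L; peptide=MQKISPL
pos 22: CAC -> H; peptide=MQKISPLH
pos 25: UCC -> S; peptide=MQKISPLHS
pos 28: UAG -> STOP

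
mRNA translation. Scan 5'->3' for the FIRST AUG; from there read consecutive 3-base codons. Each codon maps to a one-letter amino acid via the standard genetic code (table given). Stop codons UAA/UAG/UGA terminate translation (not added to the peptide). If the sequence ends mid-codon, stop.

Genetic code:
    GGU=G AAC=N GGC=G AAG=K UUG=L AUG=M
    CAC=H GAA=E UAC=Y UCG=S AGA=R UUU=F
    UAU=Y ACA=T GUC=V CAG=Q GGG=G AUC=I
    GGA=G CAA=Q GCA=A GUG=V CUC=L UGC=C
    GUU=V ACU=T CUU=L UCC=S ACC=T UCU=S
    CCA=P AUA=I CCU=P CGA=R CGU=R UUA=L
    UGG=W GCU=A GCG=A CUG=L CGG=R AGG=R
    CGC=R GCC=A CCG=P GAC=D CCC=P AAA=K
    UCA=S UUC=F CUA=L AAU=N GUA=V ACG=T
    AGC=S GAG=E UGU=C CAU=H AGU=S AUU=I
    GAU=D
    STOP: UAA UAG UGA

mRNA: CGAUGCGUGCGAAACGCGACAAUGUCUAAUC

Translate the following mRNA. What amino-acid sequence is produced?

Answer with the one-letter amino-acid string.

Answer: MRAKRDNV

Derivation:
start AUG at pos 2
pos 2: AUG -> M; peptide=M
pos 5: CGU -> R; peptide=MR
pos 8: GCG -> A; peptide=MRA
pos 11: AAA -> K; peptide=MRAK
pos 14: CGC -> R; peptide=MRAKR
pos 17: GAC -> D; peptide=MRAKRD
pos 20: AAU -> N; peptide=MRAKRDN
pos 23: GUC -> V; peptide=MRAKRDNV
pos 26: UAA -> STOP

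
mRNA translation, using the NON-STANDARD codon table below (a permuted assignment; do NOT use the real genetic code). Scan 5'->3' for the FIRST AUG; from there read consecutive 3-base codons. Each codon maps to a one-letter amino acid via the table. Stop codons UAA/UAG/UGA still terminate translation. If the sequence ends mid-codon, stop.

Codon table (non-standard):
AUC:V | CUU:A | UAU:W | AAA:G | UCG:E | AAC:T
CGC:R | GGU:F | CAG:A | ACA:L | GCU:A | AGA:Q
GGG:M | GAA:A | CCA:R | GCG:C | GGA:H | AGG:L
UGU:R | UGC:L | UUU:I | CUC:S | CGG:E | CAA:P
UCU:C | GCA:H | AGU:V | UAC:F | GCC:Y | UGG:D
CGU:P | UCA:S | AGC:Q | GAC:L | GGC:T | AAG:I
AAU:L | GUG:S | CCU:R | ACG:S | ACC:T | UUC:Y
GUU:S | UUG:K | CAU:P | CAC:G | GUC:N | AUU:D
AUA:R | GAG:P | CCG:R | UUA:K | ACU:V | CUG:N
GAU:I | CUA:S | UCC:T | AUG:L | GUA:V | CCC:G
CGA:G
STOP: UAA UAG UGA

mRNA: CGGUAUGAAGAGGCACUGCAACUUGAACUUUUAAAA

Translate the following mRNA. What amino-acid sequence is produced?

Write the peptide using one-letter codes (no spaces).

Answer: LILGLTKTI

Derivation:
start AUG at pos 4
pos 4: AUG -> L; peptide=L
pos 7: AAG -> I; peptide=LI
pos 10: AGG -> L; peptide=LIL
pos 13: CAC -> G; peptide=LILG
pos 16: UGC -> L; peptide=LILGL
pos 19: AAC -> T; peptide=LILGLT
pos 22: UUG -> K; peptide=LILGLTK
pos 25: AAC -> T; peptide=LILGLTKT
pos 28: UUU -> I; peptide=LILGLTKTI
pos 31: UAA -> STOP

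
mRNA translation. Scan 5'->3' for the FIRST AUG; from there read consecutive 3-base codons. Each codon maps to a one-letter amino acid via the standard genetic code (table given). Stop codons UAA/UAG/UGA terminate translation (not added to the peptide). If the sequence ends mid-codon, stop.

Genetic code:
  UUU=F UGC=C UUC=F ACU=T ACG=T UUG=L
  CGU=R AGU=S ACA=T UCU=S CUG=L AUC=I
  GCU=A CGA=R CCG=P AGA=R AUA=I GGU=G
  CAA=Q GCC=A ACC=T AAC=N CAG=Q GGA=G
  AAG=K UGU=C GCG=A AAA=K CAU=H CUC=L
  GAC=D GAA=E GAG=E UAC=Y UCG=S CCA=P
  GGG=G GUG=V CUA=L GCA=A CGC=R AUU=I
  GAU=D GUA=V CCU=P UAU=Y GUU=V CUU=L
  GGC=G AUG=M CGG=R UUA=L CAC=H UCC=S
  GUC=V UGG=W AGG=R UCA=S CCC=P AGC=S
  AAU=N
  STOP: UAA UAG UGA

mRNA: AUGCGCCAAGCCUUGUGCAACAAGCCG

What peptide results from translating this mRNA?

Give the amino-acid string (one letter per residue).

start AUG at pos 0
pos 0: AUG -> M; peptide=M
pos 3: CGC -> R; peptide=MR
pos 6: CAA -> Q; peptide=MRQ
pos 9: GCC -> A; peptide=MRQA
pos 12: UUG -> L; peptide=MRQAL
pos 15: UGC -> C; peptide=MRQALC
pos 18: AAC -> N; peptide=MRQALCN
pos 21: AAG -> K; peptide=MRQALCNK
pos 24: CCG -> P; peptide=MRQALCNKP
pos 27: only 0 nt remain (<3), stop (end of mRNA)

Answer: MRQALCNKP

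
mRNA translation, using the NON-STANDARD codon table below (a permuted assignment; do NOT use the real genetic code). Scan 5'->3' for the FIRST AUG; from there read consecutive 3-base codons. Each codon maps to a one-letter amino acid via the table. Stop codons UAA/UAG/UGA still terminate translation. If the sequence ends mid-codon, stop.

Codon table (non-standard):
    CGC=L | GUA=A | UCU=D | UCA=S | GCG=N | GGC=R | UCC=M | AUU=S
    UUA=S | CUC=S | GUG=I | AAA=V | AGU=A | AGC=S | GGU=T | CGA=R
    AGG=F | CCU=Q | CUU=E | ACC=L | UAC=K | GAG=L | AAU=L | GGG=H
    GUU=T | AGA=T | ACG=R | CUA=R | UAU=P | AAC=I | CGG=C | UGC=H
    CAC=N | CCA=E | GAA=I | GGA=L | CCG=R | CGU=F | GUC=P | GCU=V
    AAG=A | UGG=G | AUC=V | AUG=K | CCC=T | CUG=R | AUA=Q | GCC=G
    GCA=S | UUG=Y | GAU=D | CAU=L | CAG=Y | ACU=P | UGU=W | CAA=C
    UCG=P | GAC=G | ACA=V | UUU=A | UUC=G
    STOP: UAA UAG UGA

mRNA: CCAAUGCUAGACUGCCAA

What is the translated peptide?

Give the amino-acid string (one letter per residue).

Answer: KRGHC

Derivation:
start AUG at pos 3
pos 3: AUG -> K; peptide=K
pos 6: CUA -> R; peptide=KR
pos 9: GAC -> G; peptide=KRG
pos 12: UGC -> H; peptide=KRGH
pos 15: CAA -> C; peptide=KRGHC
pos 18: only 0 nt remain (<3), stop (end of mRNA)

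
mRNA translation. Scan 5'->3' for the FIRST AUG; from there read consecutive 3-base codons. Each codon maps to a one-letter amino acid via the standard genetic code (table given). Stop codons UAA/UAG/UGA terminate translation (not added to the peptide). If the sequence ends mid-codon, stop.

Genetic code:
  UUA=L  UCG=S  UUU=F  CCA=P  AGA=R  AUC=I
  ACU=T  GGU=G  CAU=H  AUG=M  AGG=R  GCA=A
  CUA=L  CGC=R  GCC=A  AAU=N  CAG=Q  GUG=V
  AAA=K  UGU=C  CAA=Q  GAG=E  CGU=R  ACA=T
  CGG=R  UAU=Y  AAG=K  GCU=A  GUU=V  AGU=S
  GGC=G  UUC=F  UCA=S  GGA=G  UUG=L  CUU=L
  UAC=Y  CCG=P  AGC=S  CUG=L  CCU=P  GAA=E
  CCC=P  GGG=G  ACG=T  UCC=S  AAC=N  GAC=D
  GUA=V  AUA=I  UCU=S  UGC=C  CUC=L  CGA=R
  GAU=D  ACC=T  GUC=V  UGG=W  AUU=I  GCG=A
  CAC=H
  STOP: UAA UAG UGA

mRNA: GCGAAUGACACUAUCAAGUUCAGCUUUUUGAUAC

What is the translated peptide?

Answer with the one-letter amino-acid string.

start AUG at pos 4
pos 4: AUG -> M; peptide=M
pos 7: ACA -> T; peptide=MT
pos 10: CUA -> L; peptide=MTL
pos 13: UCA -> S; peptide=MTLS
pos 16: AGU -> S; peptide=MTLSS
pos 19: UCA -> S; peptide=MTLSSS
pos 22: GCU -> A; peptide=MTLSSSA
pos 25: UUU -> F; peptide=MTLSSSAF
pos 28: UGA -> STOP

Answer: MTLSSSAF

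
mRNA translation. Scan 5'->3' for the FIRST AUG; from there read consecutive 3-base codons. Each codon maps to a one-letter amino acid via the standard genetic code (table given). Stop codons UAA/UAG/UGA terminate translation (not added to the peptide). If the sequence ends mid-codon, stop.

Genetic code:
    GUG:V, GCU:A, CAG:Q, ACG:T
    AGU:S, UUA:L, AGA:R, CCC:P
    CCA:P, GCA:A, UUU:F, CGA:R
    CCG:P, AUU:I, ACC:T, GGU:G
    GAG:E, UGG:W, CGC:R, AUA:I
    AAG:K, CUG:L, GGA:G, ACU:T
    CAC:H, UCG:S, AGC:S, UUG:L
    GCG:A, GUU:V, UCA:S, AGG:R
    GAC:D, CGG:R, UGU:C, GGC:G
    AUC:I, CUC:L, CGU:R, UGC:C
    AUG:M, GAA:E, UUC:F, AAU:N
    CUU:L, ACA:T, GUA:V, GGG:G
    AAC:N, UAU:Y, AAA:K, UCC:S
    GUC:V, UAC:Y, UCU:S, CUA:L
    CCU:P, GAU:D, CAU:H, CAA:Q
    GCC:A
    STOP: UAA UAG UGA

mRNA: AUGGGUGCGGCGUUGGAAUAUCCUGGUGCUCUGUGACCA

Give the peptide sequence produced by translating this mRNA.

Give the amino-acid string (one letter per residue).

Answer: MGAALEYPGAL

Derivation:
start AUG at pos 0
pos 0: AUG -> M; peptide=M
pos 3: GGU -> G; peptide=MG
pos 6: GCG -> A; peptide=MGA
pos 9: GCG -> A; peptide=MGAA
pos 12: UUG -> L; peptide=MGAAL
pos 15: GAA -> E; peptide=MGAALE
pos 18: UAU -> Y; peptide=MGAALEY
pos 21: CCU -> P; peptide=MGAALEYP
pos 24: GGU -> G; peptide=MGAALEYPG
pos 27: GCU -> A; peptide=MGAALEYPGA
pos 30: CUG -> L; peptide=MGAALEYPGAL
pos 33: UGA -> STOP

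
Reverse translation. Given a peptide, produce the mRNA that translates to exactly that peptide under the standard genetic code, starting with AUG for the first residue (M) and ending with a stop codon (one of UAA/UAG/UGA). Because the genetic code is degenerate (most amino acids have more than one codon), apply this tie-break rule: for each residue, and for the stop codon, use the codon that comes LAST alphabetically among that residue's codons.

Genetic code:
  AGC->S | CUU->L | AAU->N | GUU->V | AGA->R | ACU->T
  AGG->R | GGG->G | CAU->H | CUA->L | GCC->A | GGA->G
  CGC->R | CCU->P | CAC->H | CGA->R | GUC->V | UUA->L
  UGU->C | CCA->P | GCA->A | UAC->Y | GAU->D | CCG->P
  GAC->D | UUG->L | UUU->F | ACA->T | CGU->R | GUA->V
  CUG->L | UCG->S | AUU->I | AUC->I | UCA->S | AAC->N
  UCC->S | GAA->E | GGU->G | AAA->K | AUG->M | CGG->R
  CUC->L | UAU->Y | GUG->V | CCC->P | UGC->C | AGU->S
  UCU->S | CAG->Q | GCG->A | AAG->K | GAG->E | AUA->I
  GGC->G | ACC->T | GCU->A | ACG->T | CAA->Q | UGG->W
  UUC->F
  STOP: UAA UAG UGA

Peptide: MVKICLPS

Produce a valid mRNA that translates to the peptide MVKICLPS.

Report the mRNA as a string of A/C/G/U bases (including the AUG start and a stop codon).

residue 1: M -> AUG (start codon)
residue 2: V codons sorted = GUA,GUC,GUG,GUU -> pick last = GUU
residue 3: K codons sorted = AAA,AAG -> pick last = AAG
residue 4: I codons sorted = AUA,AUC,AUU -> pick last = AUU
residue 5: C codons sorted = UGC,UGU -> pick last = UGU
residue 6: L codons sorted = CUA,CUC,CUG,CUU,UUA,UUG -> pick last = UUG
residue 7: P codons sorted = CCA,CCC,CCG,CCU -> pick last = CCU
residue 8: S codons sorted = AGC,AGU,UCA,UCC,UCG,UCU -> pick last = UCU
terminator: stop codons sorted = UAA,UAG,UGA -> pick last = UGA

Answer: mRNA: AUGGUUAAGAUUUGUUUGCCUUCUUGA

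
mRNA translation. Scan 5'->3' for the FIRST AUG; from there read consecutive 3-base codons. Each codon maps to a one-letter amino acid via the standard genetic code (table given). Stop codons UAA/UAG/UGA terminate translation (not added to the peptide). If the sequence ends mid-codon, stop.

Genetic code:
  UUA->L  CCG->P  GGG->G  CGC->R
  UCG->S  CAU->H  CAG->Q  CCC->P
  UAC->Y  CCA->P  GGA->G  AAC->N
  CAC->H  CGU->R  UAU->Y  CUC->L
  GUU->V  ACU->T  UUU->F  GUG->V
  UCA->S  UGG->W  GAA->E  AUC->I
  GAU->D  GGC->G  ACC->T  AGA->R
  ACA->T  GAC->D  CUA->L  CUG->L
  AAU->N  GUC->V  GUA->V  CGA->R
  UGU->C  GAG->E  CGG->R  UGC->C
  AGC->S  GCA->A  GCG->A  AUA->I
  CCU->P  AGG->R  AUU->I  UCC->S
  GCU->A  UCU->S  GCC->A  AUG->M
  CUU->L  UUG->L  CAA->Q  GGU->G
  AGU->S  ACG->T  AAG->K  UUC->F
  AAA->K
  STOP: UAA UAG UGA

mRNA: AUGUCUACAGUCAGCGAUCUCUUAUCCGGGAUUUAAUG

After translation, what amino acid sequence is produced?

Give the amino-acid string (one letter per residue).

start AUG at pos 0
pos 0: AUG -> M; peptide=M
pos 3: UCU -> S; peptide=MS
pos 6: ACA -> T; peptide=MST
pos 9: GUC -> V; peptide=MSTV
pos 12: AGC -> S; peptide=MSTVS
pos 15: GAU -> D; peptide=MSTVSD
pos 18: CUC -> L; peptide=MSTVSDL
pos 21: UUA -> L; peptide=MSTVSDLL
pos 24: UCC -> S; peptide=MSTVSDLLS
pos 27: GGG -> G; peptide=MSTVSDLLSG
pos 30: AUU -> I; peptide=MSTVSDLLSGI
pos 33: UAA -> STOP

Answer: MSTVSDLLSGI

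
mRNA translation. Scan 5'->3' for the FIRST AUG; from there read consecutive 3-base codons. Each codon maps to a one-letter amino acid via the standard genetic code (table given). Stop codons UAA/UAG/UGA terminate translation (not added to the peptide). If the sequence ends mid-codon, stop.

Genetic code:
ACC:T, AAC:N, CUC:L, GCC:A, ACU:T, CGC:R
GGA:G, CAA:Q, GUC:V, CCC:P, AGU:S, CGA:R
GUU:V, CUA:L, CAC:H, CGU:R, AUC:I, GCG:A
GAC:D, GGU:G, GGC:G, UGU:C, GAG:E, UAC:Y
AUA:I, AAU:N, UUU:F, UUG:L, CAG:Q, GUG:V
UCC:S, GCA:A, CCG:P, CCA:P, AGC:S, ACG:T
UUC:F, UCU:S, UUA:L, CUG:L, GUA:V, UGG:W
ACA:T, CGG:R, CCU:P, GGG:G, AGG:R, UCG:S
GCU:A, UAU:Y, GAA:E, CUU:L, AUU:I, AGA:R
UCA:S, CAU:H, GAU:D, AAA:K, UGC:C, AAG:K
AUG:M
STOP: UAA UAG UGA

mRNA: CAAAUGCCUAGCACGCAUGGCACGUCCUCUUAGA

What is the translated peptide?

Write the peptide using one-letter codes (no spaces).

Answer: MPSTHGTSS

Derivation:
start AUG at pos 3
pos 3: AUG -> M; peptide=M
pos 6: CCU -> P; peptide=MP
pos 9: AGC -> S; peptide=MPS
pos 12: ACG -> T; peptide=MPST
pos 15: CAU -> H; peptide=MPSTH
pos 18: GGC -> G; peptide=MPSTHG
pos 21: ACG -> T; peptide=MPSTHGT
pos 24: UCC -> S; peptide=MPSTHGTS
pos 27: UCU -> S; peptide=MPSTHGTSS
pos 30: UAG -> STOP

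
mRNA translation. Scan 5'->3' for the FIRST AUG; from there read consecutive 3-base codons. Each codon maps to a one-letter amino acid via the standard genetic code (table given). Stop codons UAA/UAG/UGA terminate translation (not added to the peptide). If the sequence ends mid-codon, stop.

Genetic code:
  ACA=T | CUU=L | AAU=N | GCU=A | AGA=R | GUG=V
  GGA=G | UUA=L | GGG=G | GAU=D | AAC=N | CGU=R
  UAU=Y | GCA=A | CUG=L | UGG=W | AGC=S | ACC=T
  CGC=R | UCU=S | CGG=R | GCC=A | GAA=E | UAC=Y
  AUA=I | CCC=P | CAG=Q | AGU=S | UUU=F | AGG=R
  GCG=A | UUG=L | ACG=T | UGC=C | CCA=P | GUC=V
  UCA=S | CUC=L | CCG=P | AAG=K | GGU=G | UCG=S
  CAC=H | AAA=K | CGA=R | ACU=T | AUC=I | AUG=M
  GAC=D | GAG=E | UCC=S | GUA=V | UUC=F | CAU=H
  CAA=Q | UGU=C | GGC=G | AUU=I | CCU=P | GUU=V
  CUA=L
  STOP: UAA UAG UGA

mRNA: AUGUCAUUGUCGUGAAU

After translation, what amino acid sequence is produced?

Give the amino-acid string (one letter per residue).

Answer: MSLS

Derivation:
start AUG at pos 0
pos 0: AUG -> M; peptide=M
pos 3: UCA -> S; peptide=MS
pos 6: UUG -> L; peptide=MSL
pos 9: UCG -> S; peptide=MSLS
pos 12: UGA -> STOP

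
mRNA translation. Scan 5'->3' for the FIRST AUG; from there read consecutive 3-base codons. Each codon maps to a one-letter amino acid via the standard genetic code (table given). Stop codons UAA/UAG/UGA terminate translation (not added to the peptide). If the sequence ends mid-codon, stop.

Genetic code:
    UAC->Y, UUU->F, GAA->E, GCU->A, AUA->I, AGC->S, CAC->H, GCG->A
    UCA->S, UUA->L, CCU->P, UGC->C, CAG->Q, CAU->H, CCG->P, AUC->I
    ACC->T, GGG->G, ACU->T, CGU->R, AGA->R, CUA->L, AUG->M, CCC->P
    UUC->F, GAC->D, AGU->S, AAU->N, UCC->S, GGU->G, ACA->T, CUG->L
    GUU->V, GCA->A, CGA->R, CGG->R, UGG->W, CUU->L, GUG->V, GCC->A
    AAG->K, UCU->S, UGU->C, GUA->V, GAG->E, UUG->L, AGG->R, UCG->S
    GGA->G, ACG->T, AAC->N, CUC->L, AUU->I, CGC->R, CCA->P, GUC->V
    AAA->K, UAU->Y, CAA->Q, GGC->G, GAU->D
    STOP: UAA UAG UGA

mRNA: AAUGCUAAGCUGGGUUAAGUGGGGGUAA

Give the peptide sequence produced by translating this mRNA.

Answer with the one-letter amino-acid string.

Answer: MLSWVKWG

Derivation:
start AUG at pos 1
pos 1: AUG -> M; peptide=M
pos 4: CUA -> L; peptide=ML
pos 7: AGC -> S; peptide=MLS
pos 10: UGG -> W; peptide=MLSW
pos 13: GUU -> V; peptide=MLSWV
pos 16: AAG -> K; peptide=MLSWVK
pos 19: UGG -> W; peptide=MLSWVKW
pos 22: GGG -> G; peptide=MLSWVKWG
pos 25: UAA -> STOP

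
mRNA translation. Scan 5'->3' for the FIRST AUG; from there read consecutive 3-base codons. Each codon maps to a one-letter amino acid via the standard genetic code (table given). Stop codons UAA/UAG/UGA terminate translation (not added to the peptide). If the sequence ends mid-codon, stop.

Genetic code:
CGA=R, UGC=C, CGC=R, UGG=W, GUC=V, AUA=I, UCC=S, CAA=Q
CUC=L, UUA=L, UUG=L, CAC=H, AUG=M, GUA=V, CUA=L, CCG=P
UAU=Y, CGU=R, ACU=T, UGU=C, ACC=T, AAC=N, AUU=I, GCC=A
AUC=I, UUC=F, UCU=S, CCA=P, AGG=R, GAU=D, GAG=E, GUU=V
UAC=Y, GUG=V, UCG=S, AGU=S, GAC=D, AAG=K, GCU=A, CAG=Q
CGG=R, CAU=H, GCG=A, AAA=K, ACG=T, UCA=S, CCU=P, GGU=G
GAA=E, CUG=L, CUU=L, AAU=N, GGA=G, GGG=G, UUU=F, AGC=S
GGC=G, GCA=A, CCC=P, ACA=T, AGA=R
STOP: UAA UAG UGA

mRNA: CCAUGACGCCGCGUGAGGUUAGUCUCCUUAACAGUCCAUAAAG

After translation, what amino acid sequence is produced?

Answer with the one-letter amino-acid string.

start AUG at pos 2
pos 2: AUG -> M; peptide=M
pos 5: ACG -> T; peptide=MT
pos 8: CCG -> P; peptide=MTP
pos 11: CGU -> R; peptide=MTPR
pos 14: GAG -> E; peptide=MTPRE
pos 17: GUU -> V; peptide=MTPREV
pos 20: AGU -> S; peptide=MTPREVS
pos 23: CUC -> L; peptide=MTPREVSL
pos 26: CUU -> L; peptide=MTPREVSLL
pos 29: AAC -> N; peptide=MTPREVSLLN
pos 32: AGU -> S; peptide=MTPREVSLLNS
pos 35: CCA -> P; peptide=MTPREVSLLNSP
pos 38: UAA -> STOP

Answer: MTPREVSLLNSP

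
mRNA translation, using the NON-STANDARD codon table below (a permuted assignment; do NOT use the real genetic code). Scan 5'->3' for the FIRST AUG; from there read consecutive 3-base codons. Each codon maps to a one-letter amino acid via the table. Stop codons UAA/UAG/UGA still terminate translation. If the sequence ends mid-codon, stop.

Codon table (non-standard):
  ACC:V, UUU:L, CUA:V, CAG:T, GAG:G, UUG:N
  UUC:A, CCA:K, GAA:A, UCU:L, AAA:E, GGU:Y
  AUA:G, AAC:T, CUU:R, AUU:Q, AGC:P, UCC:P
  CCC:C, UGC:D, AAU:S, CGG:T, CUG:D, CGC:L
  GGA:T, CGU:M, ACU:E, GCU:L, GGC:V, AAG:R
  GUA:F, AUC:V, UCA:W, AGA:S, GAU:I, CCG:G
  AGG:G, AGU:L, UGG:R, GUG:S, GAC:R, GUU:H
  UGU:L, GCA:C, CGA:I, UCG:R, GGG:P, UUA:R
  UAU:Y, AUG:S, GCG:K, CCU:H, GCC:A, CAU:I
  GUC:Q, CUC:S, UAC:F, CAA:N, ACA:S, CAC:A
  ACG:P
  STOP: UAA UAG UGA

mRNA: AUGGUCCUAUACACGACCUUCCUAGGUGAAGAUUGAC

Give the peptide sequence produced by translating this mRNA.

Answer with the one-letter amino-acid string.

Answer: SQVFPVAVYAI

Derivation:
start AUG at pos 0
pos 0: AUG -> S; peptide=S
pos 3: GUC -> Q; peptide=SQ
pos 6: CUA -> V; peptide=SQV
pos 9: UAC -> F; peptide=SQVF
pos 12: ACG -> P; peptide=SQVFP
pos 15: ACC -> V; peptide=SQVFPV
pos 18: UUC -> A; peptide=SQVFPVA
pos 21: CUA -> V; peptide=SQVFPVAV
pos 24: GGU -> Y; peptide=SQVFPVAVY
pos 27: GAA -> A; peptide=SQVFPVAVYA
pos 30: GAU -> I; peptide=SQVFPVAVYAI
pos 33: UGA -> STOP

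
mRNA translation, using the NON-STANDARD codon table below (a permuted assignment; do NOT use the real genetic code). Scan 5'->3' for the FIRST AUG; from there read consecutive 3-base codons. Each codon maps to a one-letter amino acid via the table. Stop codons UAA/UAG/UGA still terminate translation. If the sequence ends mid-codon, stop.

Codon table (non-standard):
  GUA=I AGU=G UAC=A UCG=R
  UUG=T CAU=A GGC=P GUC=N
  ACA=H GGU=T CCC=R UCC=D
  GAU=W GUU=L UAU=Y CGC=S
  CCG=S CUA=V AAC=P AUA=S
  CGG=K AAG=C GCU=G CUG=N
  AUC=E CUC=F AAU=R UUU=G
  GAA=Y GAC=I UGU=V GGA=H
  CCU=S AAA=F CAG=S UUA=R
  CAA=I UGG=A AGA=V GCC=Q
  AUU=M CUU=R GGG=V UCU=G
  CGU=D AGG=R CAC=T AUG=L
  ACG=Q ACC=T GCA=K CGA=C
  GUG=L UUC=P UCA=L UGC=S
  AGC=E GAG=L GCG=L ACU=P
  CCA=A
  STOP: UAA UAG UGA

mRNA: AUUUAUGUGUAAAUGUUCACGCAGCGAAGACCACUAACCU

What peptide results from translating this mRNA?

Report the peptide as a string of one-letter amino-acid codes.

Answer: LVFVLSEYIT

Derivation:
start AUG at pos 4
pos 4: AUG -> L; peptide=L
pos 7: UGU -> V; peptide=LV
pos 10: AAA -> F; peptide=LVF
pos 13: UGU -> V; peptide=LVFV
pos 16: UCA -> L; peptide=LVFVL
pos 19: CGC -> S; peptide=LVFVLS
pos 22: AGC -> E; peptide=LVFVLSE
pos 25: GAA -> Y; peptide=LVFVLSEY
pos 28: GAC -> I; peptide=LVFVLSEYI
pos 31: CAC -> T; peptide=LVFVLSEYIT
pos 34: UAA -> STOP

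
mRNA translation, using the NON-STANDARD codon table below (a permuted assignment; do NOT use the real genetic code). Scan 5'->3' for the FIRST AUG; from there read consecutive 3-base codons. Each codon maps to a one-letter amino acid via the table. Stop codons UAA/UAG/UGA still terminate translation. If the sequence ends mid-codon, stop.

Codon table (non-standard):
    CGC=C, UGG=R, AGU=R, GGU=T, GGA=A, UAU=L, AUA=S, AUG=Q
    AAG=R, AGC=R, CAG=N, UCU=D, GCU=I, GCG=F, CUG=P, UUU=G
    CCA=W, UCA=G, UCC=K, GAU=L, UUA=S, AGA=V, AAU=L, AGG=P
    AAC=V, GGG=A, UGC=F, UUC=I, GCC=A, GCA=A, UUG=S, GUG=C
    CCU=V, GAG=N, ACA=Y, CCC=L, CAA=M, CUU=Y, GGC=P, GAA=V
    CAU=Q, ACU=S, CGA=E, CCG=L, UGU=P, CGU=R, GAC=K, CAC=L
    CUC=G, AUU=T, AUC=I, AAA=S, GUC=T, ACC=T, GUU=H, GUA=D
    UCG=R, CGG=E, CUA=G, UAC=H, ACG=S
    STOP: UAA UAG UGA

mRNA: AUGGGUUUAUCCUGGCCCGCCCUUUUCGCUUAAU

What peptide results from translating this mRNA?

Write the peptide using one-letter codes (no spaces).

Answer: QTSKRLAYII

Derivation:
start AUG at pos 0
pos 0: AUG -> Q; peptide=Q
pos 3: GGU -> T; peptide=QT
pos 6: UUA -> S; peptide=QTS
pos 9: UCC -> K; peptide=QTSK
pos 12: UGG -> R; peptide=QTSKR
pos 15: CCC -> L; peptide=QTSKRL
pos 18: GCC -> A; peptide=QTSKRLA
pos 21: CUU -> Y; peptide=QTSKRLAY
pos 24: UUC -> I; peptide=QTSKRLAYI
pos 27: GCU -> I; peptide=QTSKRLAYII
pos 30: UAA -> STOP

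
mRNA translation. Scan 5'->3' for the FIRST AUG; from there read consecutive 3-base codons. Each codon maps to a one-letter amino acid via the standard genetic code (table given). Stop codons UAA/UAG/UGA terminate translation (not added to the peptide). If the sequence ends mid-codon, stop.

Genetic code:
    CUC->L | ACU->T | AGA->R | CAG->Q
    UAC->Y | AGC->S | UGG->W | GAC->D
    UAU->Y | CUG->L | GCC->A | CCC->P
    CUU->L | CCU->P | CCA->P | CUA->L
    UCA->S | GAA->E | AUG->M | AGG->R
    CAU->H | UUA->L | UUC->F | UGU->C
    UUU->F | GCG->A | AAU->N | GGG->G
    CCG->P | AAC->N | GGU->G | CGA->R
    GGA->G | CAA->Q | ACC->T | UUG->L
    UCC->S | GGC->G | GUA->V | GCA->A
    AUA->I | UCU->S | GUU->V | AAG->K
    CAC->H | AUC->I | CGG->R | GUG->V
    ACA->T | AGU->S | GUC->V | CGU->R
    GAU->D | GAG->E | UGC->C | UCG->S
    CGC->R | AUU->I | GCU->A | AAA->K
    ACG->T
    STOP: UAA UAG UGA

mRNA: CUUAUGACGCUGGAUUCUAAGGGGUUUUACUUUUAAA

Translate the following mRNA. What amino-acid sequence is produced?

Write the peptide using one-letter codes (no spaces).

start AUG at pos 3
pos 3: AUG -> M; peptide=M
pos 6: ACG -> T; peptide=MT
pos 9: CUG -> L; peptide=MTL
pos 12: GAU -> D; peptide=MTLD
pos 15: UCU -> S; peptide=MTLDS
pos 18: AAG -> K; peptide=MTLDSK
pos 21: GGG -> G; peptide=MTLDSKG
pos 24: UUU -> F; peptide=MTLDSKGF
pos 27: UAC -> Y; peptide=MTLDSKGFY
pos 30: UUU -> F; peptide=MTLDSKGFYF
pos 33: UAA -> STOP

Answer: MTLDSKGFYF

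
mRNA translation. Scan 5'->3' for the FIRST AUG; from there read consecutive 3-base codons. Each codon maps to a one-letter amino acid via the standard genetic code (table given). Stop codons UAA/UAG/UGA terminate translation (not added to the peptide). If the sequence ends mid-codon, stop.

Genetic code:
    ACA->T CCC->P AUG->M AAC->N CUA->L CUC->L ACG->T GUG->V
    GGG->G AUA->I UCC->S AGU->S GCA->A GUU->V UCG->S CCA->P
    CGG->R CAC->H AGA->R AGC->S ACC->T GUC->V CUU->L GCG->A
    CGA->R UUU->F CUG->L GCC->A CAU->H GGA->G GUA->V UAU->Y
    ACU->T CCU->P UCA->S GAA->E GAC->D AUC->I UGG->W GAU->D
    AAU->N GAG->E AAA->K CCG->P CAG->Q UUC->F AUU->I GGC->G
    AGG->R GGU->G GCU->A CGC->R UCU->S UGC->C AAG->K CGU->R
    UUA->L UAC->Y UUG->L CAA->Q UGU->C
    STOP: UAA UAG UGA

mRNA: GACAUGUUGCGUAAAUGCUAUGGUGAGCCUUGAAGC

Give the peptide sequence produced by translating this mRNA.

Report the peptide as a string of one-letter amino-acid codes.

start AUG at pos 3
pos 3: AUG -> M; peptide=M
pos 6: UUG -> L; peptide=ML
pos 9: CGU -> R; peptide=MLR
pos 12: AAA -> K; peptide=MLRK
pos 15: UGC -> C; peptide=MLRKC
pos 18: UAU -> Y; peptide=MLRKCY
pos 21: GGU -> G; peptide=MLRKCYG
pos 24: GAG -> E; peptide=MLRKCYGE
pos 27: CCU -> P; peptide=MLRKCYGEP
pos 30: UGA -> STOP

Answer: MLRKCYGEP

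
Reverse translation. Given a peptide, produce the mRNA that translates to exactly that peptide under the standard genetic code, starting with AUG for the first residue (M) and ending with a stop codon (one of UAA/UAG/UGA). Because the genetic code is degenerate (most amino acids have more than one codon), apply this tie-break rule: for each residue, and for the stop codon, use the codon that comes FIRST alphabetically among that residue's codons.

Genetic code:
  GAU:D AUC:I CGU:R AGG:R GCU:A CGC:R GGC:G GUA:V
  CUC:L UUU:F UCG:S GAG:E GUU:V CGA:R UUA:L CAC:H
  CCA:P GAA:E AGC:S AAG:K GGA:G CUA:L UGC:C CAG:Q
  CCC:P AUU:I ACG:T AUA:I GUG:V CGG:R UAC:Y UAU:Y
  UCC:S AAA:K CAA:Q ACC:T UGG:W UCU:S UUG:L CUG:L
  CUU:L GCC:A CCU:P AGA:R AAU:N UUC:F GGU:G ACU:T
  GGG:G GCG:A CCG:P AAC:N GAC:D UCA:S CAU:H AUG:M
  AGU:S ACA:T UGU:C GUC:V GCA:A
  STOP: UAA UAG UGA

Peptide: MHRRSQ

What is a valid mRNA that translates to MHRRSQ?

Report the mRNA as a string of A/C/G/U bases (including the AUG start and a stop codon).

residue 1: M -> AUG (start codon)
residue 2: H codons sorted = CAC,CAU -> pick first = CAC
residue 3: R codons sorted = AGA,AGG,CGA,CGC,CGG,CGU -> pick first = AGA
residue 4: R codons sorted = AGA,AGG,CGA,CGC,CGG,CGU -> pick first = AGA
residue 5: S codons sorted = AGC,AGU,UCA,UCC,UCG,UCU -> pick first = AGC
residue 6: Q codons sorted = CAA,CAG -> pick first = CAA
terminator: stop codons sorted = UAA,UAG,UGA -> pick first = UAA

Answer: mRNA: AUGCACAGAAGAAGCCAAUAA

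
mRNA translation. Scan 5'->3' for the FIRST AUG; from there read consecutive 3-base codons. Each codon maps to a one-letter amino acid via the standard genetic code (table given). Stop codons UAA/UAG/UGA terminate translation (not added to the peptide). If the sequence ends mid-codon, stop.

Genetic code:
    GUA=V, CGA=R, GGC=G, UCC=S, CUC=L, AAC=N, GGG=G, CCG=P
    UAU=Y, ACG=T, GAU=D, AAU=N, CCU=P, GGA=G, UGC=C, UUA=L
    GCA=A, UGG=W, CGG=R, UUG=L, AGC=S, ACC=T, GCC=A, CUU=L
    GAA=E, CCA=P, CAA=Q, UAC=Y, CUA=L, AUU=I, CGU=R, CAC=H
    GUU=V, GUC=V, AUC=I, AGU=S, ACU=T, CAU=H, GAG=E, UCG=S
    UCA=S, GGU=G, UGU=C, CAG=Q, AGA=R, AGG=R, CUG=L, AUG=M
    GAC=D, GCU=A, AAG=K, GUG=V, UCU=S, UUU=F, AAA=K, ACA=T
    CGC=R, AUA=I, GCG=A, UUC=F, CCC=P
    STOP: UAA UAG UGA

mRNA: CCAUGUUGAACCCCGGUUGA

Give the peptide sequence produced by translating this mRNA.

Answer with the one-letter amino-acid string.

start AUG at pos 2
pos 2: AUG -> M; peptide=M
pos 5: UUG -> L; peptide=ML
pos 8: AAC -> N; peptide=MLN
pos 11: CCC -> P; peptide=MLNP
pos 14: GGU -> G; peptide=MLNPG
pos 17: UGA -> STOP

Answer: MLNPG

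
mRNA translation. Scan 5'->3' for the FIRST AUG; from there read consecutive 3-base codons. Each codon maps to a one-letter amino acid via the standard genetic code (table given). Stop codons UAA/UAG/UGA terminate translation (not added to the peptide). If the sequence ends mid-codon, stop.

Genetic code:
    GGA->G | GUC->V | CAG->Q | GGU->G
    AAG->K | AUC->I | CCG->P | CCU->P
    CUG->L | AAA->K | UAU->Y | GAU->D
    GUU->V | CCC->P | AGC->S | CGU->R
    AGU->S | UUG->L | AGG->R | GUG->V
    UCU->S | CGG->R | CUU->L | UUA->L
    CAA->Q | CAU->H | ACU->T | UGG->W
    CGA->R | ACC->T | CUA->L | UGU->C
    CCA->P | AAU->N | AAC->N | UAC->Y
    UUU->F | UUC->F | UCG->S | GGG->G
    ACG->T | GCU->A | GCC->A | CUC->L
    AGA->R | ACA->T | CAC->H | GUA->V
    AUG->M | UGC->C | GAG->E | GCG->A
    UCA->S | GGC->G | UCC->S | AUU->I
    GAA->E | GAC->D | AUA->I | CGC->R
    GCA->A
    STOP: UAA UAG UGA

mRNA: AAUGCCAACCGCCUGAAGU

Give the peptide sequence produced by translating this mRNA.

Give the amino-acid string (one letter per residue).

Answer: MPTA

Derivation:
start AUG at pos 1
pos 1: AUG -> M; peptide=M
pos 4: CCA -> P; peptide=MP
pos 7: ACC -> T; peptide=MPT
pos 10: GCC -> A; peptide=MPTA
pos 13: UGA -> STOP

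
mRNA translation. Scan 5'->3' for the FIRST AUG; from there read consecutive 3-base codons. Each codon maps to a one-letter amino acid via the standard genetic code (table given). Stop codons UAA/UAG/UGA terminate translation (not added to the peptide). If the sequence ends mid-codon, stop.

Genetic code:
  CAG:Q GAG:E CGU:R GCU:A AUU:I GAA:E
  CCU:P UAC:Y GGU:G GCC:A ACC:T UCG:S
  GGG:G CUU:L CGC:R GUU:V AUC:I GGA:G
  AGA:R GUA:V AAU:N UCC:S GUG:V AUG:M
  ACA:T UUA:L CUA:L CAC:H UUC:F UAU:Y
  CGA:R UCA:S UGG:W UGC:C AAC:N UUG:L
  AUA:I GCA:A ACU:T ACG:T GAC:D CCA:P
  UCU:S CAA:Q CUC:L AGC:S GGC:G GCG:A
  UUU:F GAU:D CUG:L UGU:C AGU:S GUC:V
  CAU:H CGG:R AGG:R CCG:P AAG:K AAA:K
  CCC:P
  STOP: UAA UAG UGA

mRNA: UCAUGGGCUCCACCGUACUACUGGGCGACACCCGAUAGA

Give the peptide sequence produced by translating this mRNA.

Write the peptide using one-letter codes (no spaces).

start AUG at pos 2
pos 2: AUG -> M; peptide=M
pos 5: GGC -> G; peptide=MG
pos 8: UCC -> S; peptide=MGS
pos 11: ACC -> T; peptide=MGST
pos 14: GUA -> V; peptide=MGSTV
pos 17: CUA -> L; peptide=MGSTVL
pos 20: CUG -> L; peptide=MGSTVLL
pos 23: GGC -> G; peptide=MGSTVLLG
pos 26: GAC -> D; peptide=MGSTVLLGD
pos 29: ACC -> T; peptide=MGSTVLLGDT
pos 32: CGA -> R; peptide=MGSTVLLGDTR
pos 35: UAG -> STOP

Answer: MGSTVLLGDTR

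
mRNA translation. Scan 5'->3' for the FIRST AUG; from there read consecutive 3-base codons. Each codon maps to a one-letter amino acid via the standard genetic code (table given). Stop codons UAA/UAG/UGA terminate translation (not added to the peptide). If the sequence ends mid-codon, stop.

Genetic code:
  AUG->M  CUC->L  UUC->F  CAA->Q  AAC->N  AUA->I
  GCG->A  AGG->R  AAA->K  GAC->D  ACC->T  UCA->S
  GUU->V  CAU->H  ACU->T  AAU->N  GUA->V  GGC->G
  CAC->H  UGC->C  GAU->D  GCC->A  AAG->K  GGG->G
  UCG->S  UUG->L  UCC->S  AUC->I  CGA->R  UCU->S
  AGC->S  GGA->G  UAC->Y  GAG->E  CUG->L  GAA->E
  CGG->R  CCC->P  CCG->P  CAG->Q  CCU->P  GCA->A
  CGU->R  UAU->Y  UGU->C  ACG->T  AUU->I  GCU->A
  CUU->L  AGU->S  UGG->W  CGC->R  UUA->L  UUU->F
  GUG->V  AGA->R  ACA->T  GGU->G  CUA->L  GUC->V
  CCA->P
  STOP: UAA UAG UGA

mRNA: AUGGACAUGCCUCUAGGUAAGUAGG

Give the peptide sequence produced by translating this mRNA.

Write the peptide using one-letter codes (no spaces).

start AUG at pos 0
pos 0: AUG -> M; peptide=M
pos 3: GAC -> D; peptide=MD
pos 6: AUG -> M; peptide=MDM
pos 9: CCU -> P; peptide=MDMP
pos 12: CUA -> L; peptide=MDMPL
pos 15: GGU -> G; peptide=MDMPLG
pos 18: AAG -> K; peptide=MDMPLGK
pos 21: UAG -> STOP

Answer: MDMPLGK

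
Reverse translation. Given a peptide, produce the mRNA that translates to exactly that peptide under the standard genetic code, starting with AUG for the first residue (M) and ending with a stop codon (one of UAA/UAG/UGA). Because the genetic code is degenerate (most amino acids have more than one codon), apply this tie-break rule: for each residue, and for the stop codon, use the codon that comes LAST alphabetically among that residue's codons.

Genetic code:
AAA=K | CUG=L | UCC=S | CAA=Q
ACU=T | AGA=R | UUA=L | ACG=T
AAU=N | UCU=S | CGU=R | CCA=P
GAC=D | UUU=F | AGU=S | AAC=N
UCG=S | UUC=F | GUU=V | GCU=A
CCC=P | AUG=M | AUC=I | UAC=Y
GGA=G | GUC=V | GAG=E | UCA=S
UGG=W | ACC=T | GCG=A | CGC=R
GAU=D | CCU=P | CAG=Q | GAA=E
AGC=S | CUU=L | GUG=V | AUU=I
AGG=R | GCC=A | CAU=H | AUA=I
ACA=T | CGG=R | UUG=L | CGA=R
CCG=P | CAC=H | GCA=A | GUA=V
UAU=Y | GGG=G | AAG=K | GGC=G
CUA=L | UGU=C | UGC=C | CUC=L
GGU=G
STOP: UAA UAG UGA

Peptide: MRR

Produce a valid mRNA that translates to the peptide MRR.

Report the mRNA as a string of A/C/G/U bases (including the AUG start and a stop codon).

Answer: mRNA: AUGCGUCGUUGA

Derivation:
residue 1: M -> AUG (start codon)
residue 2: R codons sorted = AGA,AGG,CGA,CGC,CGG,CGU -> pick last = CGU
residue 3: R codons sorted = AGA,AGG,CGA,CGC,CGG,CGU -> pick last = CGU
terminator: stop codons sorted = UAA,UAG,UGA -> pick last = UGA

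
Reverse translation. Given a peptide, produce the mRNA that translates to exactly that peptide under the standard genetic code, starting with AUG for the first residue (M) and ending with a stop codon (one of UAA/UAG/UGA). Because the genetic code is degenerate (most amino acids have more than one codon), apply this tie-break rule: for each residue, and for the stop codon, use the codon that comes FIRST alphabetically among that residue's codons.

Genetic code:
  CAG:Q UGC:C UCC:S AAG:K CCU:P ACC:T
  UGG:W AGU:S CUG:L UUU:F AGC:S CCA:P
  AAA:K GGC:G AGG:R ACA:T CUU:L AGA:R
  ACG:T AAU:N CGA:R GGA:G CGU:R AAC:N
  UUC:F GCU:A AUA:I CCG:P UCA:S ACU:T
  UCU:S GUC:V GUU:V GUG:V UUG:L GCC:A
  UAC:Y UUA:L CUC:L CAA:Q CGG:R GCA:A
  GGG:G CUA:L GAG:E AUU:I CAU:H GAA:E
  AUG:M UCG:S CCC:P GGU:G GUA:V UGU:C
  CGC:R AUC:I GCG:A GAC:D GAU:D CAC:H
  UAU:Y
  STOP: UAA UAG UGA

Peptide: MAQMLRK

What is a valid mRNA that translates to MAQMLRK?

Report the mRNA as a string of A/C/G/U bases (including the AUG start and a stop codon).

residue 1: M -> AUG (start codon)
residue 2: A codons sorted = GCA,GCC,GCG,GCU -> pick first = GCA
residue 3: Q codons sorted = CAA,CAG -> pick first = CAA
residue 4: M -> AUG (only codon)
residue 5: L codons sorted = CUA,CUC,CUG,CUU,UUA,UUG -> pick first = CUA
residue 6: R codons sorted = AGA,AGG,CGA,CGC,CGG,CGU -> pick first = AGA
residue 7: K codons sorted = AAA,AAG -> pick first = AAA
terminator: stop codons sorted = UAA,UAG,UGA -> pick first = UAA

Answer: mRNA: AUGGCACAAAUGCUAAGAAAAUAA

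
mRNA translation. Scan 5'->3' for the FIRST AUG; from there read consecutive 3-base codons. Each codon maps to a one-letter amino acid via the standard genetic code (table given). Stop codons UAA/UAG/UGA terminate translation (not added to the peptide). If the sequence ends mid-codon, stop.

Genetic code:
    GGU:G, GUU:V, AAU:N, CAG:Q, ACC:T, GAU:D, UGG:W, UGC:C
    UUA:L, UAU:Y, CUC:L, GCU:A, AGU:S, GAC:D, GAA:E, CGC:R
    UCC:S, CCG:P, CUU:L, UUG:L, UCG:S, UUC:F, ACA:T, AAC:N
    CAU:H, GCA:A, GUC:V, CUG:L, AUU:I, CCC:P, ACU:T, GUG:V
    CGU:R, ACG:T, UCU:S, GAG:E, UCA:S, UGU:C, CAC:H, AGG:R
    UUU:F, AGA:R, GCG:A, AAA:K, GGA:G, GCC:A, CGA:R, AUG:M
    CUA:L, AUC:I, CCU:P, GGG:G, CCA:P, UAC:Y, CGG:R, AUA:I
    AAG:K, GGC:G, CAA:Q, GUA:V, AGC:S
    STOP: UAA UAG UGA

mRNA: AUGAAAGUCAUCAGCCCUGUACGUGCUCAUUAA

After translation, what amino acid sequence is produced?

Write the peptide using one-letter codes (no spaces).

start AUG at pos 0
pos 0: AUG -> M; peptide=M
pos 3: AAA -> K; peptide=MK
pos 6: GUC -> V; peptide=MKV
pos 9: AUC -> I; peptide=MKVI
pos 12: AGC -> S; peptide=MKVIS
pos 15: CCU -> P; peptide=MKVISP
pos 18: GUA -> V; peptide=MKVISPV
pos 21: CGU -> R; peptide=MKVISPVR
pos 24: GCU -> A; peptide=MKVISPVRA
pos 27: CAU -> H; peptide=MKVISPVRAH
pos 30: UAA -> STOP

Answer: MKVISPVRAH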